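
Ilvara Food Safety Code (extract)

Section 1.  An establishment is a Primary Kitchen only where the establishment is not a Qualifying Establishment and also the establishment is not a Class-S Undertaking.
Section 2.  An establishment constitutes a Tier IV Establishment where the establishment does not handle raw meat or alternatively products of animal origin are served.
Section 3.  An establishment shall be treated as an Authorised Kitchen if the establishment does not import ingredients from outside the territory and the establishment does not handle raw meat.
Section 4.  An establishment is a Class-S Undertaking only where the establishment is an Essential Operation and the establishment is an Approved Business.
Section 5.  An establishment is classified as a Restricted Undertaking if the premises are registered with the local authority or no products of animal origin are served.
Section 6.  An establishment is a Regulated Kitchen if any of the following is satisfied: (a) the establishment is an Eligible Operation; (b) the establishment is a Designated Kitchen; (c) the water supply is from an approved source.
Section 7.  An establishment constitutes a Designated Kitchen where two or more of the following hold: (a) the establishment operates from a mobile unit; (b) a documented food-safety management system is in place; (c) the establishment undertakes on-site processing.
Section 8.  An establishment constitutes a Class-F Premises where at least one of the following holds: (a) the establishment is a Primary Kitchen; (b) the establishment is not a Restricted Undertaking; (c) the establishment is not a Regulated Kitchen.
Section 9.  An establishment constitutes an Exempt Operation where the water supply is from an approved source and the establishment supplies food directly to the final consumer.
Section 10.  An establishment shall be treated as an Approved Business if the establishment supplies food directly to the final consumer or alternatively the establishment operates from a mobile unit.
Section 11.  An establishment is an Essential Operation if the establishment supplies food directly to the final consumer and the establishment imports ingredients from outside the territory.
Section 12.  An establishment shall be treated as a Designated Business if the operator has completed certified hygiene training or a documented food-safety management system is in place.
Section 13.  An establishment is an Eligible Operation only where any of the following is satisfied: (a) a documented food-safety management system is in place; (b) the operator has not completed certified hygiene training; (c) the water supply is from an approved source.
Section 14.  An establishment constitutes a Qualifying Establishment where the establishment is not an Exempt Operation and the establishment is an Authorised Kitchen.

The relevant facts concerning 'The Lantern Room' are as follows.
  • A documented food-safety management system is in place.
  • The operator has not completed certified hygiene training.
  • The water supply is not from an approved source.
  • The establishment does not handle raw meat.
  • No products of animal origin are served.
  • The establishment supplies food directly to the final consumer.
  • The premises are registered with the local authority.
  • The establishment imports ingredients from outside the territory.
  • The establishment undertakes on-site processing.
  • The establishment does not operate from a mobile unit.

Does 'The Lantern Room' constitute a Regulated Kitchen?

Under section 13: a documented food-safety management system is in place? yes; or the operator has not completed certified hygiene training? yes; or the water supply is from an approved source? no. So the establishment is an Eligible Operation.
Under section 7: the establishment operates from a mobile unit? no; a documented food-safety management system is in place? yes; the establishment undertakes on-site processing? yes — 2 of 3 hold (need ≥2) → satisfied.
Under section 6: Eligible Operation (section 13)? yes; or Designated Kitchen (section 7)? yes; or the water supply is from an approved source? no. So the establishment is a Regulated Kitchen.

Yes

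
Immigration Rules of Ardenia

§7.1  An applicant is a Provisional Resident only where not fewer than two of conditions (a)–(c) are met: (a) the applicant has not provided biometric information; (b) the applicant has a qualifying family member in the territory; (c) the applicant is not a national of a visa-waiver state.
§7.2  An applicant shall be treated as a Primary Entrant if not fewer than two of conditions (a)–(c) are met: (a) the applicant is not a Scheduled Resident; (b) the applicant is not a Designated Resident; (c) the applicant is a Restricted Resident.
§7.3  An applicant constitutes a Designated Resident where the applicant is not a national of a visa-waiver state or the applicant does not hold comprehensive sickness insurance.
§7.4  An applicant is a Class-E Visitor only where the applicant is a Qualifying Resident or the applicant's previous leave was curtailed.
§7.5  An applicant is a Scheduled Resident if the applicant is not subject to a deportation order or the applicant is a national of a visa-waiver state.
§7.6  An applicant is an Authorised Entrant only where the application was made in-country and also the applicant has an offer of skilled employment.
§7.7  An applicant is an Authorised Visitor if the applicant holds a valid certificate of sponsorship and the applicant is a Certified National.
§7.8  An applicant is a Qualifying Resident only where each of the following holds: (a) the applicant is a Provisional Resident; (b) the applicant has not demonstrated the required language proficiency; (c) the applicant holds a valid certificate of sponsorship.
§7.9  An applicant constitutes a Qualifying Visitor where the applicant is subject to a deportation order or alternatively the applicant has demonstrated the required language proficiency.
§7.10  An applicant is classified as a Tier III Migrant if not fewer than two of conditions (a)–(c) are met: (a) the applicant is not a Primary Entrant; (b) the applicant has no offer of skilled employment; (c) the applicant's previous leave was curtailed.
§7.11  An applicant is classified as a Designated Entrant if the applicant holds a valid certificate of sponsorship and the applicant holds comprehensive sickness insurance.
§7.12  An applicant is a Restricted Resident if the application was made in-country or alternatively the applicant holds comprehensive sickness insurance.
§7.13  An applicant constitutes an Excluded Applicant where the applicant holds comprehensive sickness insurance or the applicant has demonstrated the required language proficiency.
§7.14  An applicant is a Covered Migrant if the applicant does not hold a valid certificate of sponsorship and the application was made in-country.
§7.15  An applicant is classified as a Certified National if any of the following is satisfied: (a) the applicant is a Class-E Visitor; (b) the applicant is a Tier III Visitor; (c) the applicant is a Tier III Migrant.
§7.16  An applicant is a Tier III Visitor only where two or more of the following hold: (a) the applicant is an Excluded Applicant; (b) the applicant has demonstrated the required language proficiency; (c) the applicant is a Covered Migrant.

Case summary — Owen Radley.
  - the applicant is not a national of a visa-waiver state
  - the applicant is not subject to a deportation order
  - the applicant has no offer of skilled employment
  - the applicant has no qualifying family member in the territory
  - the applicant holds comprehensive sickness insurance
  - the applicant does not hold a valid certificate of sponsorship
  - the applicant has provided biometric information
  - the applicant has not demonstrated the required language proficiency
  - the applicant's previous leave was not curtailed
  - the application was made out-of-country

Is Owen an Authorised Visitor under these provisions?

No

§7.1 — Provisional Resident: the applicant has not provided biometric information? no; the applicant has a qualifying family member in the territory? no; the applicant is not a national of a visa-waiver state? yes — 1 of 3 hold (need ≥2) → not satisfied.
§7.8 — Qualifying Resident: [Provisional Resident (§7.1)? no] AND [the applicant has not demonstrated the required language proficiency? yes] AND [the applicant holds a valid certificate of sponsorship? no] → not satisfied.
§7.4 — Class-E Visitor: [Qualifying Resident (§7.8)? no] OR [the applicant's previous leave was curtailed? no] → not satisfied.
§7.13 — Excluded Applicant: [the applicant holds comprehensive sickness insurance? yes] OR [the applicant has demonstrated the required language proficiency? no] → satisfied.
§7.14 — Covered Migrant: [the applicant does not hold a valid certificate of sponsorship? yes] AND [the application was made in-country? no] → not satisfied.
§7.16 — Tier III Visitor: Excluded Applicant (§7.13)? yes; the applicant has demonstrated the required language proficiency? no; Covered Migrant (§7.14)? no — 1 of 3 hold (need ≥2) → not satisfied.
§7.5 — Scheduled Resident: [the applicant is not subject to a deportation order? yes] OR [the applicant is a national of a visa-waiver state? no] → satisfied.
§7.3 — Designated Resident: [the applicant is not a national of a visa-waiver state? yes] OR [the applicant does not hold comprehensive sickness insurance? no] → satisfied.
§7.12 — Restricted Resident: [the application was made in-country? no] OR [the applicant holds comprehensive sickness insurance? yes] → satisfied.
§7.2 — Primary Entrant: not a Scheduled Resident (§7.5)? no; not a Designated Resident (§7.3)? no; Restricted Resident (§7.12)? yes — 1 of 3 hold (need ≥2) → not satisfied.
§7.10 — Tier III Migrant: not a Primary Entrant (§7.2)? yes; the applicant has no offer of skilled employment? yes; the applicant's previous leave was curtailed? no — 2 of 3 hold (need ≥2) → satisfied.
§7.15 — Certified National: [Class-E Visitor (§7.4)? no] OR [Tier III Visitor (§7.16)? no] OR [Tier III Migrant (§7.10)? yes] → satisfied.
§7.7 — Authorised Visitor: [the applicant holds a valid certificate of sponsorship? no] AND [Certified National (§7.15)? yes] → not satisfied.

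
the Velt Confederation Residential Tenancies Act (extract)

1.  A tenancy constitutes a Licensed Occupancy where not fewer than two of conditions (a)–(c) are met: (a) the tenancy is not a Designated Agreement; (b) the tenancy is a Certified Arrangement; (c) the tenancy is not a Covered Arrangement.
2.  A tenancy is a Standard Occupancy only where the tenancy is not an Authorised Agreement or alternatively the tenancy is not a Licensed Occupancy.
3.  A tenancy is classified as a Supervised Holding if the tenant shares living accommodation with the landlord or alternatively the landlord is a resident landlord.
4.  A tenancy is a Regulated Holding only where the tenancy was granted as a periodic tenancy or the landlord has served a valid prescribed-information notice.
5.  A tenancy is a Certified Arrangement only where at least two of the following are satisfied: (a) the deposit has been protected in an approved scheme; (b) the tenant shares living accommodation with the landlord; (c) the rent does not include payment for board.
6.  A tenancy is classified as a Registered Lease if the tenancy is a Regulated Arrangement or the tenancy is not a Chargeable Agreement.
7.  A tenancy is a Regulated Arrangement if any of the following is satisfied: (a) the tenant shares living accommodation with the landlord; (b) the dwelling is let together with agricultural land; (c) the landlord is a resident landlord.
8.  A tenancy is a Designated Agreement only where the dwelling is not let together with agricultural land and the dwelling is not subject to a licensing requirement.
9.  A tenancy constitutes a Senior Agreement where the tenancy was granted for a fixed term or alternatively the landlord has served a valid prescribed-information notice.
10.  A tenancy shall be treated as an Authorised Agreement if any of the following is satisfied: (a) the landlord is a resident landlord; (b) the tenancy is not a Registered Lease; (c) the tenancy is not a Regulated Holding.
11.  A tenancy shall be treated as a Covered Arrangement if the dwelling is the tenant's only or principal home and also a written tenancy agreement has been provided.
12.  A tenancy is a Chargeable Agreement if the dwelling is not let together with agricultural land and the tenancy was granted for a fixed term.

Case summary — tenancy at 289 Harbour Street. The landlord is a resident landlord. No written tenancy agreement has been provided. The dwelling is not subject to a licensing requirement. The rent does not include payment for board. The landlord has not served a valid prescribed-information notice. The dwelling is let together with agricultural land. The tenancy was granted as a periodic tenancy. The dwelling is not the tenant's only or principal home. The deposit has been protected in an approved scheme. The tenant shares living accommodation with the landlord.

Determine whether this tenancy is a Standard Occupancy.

No

paragraph 7 — Regulated Arrangement: [the tenant shares living accommodation with the landlord? yes] OR [the dwelling is let together with agricultural land? yes] OR [the landlord is a resident landlord? yes] → satisfied.
paragraph 12 — Chargeable Agreement: [the dwelling is not let together with agricultural land? no] AND [the tenancy was granted for a fixed term? no] → not satisfied.
paragraph 6 — Registered Lease: [Regulated Arrangement (paragraph 7)? yes] OR [not a Chargeable Agreement (paragraph 12)? yes] → satisfied.
paragraph 4 — Regulated Holding: [the tenancy was granted as a periodic tenancy? yes] OR [the landlord has served a valid prescribed-information notice? no] → satisfied.
paragraph 10 — Authorised Agreement: [the landlord is a resident landlord? yes] OR [not a Registered Lease (paragraph 6)? no] OR [not a Regulated Holding (paragraph 4)? no] → satisfied.
paragraph 8 — Designated Agreement: [the dwelling is not let together with agricultural land? no] AND [the dwelling is not subject to a licensing requirement? yes] → not satisfied.
paragraph 5 — Certified Arrangement: the deposit has been protected in an approved scheme? yes; the tenant shares living accommodation with the landlord? yes; the rent does not include payment for board? yes — 3 of 3 hold (need ≥2) → satisfied.
paragraph 11 — Covered Arrangement: [the dwelling is the tenant's only or principal home? no] AND [a written tenancy agreement has been provided? no] → not satisfied.
paragraph 1 — Licensed Occupancy: not a Designated Agreement (paragraph 8)? yes; Certified Arrangement (paragraph 5)? yes; not a Covered Arrangement (paragraph 11)? yes — 3 of 3 hold (need ≥2) → satisfied.
paragraph 2 — Standard Occupancy: [not an Authorised Agreement (paragraph 10)? no] OR [not a Licensed Occupancy (paragraph 1)? no] → not satisfied.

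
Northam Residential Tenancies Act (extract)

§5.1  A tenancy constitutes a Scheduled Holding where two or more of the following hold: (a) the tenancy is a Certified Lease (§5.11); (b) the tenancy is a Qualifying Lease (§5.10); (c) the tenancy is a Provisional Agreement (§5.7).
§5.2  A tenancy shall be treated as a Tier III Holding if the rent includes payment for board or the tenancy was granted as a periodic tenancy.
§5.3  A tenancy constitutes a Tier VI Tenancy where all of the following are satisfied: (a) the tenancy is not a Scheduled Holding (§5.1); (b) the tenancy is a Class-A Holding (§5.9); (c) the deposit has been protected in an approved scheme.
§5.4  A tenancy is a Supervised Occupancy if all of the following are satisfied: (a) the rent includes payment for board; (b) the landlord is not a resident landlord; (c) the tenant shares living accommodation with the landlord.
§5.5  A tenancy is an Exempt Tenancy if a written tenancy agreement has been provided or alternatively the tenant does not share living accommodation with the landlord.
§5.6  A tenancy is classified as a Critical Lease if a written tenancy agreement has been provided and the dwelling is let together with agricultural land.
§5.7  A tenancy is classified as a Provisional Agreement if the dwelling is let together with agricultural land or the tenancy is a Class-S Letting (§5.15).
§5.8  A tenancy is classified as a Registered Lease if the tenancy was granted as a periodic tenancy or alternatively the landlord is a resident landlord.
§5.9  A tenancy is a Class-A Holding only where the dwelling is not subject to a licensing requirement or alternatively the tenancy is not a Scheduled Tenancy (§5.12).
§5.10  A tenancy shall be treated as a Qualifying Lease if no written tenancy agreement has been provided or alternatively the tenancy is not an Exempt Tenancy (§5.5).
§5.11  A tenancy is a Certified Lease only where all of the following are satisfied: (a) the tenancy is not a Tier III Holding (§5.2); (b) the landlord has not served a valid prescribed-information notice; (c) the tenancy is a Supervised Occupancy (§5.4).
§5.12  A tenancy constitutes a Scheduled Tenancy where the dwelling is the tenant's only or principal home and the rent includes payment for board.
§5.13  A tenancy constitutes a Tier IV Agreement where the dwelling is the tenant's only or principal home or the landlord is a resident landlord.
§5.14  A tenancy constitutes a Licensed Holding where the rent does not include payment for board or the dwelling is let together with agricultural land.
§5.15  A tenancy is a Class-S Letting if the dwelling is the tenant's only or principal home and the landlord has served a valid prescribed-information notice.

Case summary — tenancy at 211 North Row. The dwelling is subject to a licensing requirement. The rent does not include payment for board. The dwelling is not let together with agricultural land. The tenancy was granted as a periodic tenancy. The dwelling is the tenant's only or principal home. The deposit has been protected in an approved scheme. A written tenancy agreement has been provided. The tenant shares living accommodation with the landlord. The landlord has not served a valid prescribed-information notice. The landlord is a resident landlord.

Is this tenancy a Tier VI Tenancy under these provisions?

Under §5.2: the rent includes payment for board? no; or the tenancy was granted as a periodic tenancy? yes. So the tenancy is a Tier III Holding.
Under §5.4: the rent includes payment for board? no; and the landlord is not a resident landlord? no; and the tenant shares living accommodation with the landlord? yes. So the tenancy is not a Supervised Occupancy.
Under §5.11: not a Tier III Holding (§5.2)? no; and the landlord has not served a valid prescribed-information notice? yes; and Supervised Occupancy (§5.4)? no. So the tenancy is not a Certified Lease.
Under §5.5: a written tenancy agreement has been provided? yes; or the tenant does not share living accommodation with the landlord? no. So the tenancy is an Exempt Tenancy.
Under §5.10: no written tenancy agreement has been provided? no; or not an Exempt Tenancy (§5.5)? no. So the tenancy is not a Qualifying Lease.
Under §5.15: the dwelling is the tenant's only or principal home? yes; and the landlord has served a valid prescribed-information notice? no. So the tenancy is not a Class-S Letting.
Under §5.7: the dwelling is let together with agricultural land? no; or Class-S Letting (§5.15)? no. So the tenancy is not a Provisional Agreement.
Under §5.1: Certified Lease (§5.11)? no; Qualifying Lease (§5.10)? no; Provisional Agreement (§5.7)? no — 0 of 3 hold (need ≥2) → not satisfied.
Under §5.12: the dwelling is the tenant's only or principal home? yes; and the rent includes payment for board? no. So the tenancy is not a Scheduled Tenancy.
Under §5.9: the dwelling is not subject to a licensing requirement? no; or not a Scheduled Tenancy (§5.12)? yes. So the tenancy is a Class-A Holding.
Under §5.3: not a Scheduled Holding (§5.1)? yes; and Class-A Holding (§5.9)? yes; and the deposit has been protected in an approved scheme? yes. So the tenancy is a Tier VI Tenancy.

Yes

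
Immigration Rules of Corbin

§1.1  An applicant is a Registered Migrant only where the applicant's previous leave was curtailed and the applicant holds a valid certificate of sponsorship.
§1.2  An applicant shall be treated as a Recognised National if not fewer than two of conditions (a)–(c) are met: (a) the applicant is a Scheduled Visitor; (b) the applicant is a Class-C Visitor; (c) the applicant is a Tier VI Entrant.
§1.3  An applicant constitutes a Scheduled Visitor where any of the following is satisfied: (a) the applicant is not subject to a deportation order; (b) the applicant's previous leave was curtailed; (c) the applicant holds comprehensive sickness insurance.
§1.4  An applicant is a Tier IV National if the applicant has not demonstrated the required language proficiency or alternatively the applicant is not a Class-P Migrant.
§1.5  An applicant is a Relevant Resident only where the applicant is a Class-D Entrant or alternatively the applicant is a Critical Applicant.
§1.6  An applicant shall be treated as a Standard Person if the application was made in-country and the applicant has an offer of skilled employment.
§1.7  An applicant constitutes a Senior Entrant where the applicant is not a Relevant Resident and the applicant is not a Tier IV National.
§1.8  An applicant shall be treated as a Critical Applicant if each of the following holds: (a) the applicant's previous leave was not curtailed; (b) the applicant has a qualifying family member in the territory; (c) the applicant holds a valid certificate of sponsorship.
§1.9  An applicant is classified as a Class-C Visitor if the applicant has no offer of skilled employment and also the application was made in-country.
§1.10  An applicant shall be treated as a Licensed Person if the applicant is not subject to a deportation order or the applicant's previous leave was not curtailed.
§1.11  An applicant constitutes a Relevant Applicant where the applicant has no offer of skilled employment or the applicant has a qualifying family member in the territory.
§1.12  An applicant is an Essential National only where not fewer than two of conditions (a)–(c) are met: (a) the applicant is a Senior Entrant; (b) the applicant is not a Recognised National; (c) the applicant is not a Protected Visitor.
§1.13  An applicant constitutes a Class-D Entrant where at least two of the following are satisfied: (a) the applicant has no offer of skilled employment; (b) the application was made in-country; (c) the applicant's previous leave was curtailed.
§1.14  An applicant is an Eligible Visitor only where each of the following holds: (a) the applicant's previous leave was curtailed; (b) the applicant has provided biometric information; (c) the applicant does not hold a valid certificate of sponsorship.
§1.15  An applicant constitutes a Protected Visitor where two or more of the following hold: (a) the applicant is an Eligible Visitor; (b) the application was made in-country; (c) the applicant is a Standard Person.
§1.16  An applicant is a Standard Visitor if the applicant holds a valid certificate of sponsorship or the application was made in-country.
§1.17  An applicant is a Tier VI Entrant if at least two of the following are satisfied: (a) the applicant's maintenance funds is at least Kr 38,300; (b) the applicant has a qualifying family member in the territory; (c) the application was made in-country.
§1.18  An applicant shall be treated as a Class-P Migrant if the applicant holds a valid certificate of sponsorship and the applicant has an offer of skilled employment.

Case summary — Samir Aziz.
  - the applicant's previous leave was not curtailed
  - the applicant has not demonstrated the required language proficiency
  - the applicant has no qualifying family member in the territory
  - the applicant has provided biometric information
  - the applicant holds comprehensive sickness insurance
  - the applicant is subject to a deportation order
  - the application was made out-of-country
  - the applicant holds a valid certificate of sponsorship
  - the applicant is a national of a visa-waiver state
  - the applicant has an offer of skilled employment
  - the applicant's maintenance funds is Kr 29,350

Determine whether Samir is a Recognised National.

Under §1.3: the applicant is not subject to a deportation order? no; or the applicant's previous leave was curtailed? no; or the applicant holds comprehensive sickness insurance? yes. So the applicant is a Scheduled Visitor.
Under §1.9: the applicant has no offer of skilled employment? no; and the application was made in-country? no. So the applicant is not a Class-C Visitor.
Under §1.17: applicant's maintenance funds: Kr 29,350 ≥ Kr 38,300? no; the applicant has a qualifying family member in the territory? no; the application was made in-country? no — 0 of 3 hold (need ≥2) → not satisfied.
Under §1.2: Scheduled Visitor (§1.3)? yes; Class-C Visitor (§1.9)? no; Tier VI Entrant (§1.17)? no — 1 of 3 hold (need ≥2) → not satisfied.

No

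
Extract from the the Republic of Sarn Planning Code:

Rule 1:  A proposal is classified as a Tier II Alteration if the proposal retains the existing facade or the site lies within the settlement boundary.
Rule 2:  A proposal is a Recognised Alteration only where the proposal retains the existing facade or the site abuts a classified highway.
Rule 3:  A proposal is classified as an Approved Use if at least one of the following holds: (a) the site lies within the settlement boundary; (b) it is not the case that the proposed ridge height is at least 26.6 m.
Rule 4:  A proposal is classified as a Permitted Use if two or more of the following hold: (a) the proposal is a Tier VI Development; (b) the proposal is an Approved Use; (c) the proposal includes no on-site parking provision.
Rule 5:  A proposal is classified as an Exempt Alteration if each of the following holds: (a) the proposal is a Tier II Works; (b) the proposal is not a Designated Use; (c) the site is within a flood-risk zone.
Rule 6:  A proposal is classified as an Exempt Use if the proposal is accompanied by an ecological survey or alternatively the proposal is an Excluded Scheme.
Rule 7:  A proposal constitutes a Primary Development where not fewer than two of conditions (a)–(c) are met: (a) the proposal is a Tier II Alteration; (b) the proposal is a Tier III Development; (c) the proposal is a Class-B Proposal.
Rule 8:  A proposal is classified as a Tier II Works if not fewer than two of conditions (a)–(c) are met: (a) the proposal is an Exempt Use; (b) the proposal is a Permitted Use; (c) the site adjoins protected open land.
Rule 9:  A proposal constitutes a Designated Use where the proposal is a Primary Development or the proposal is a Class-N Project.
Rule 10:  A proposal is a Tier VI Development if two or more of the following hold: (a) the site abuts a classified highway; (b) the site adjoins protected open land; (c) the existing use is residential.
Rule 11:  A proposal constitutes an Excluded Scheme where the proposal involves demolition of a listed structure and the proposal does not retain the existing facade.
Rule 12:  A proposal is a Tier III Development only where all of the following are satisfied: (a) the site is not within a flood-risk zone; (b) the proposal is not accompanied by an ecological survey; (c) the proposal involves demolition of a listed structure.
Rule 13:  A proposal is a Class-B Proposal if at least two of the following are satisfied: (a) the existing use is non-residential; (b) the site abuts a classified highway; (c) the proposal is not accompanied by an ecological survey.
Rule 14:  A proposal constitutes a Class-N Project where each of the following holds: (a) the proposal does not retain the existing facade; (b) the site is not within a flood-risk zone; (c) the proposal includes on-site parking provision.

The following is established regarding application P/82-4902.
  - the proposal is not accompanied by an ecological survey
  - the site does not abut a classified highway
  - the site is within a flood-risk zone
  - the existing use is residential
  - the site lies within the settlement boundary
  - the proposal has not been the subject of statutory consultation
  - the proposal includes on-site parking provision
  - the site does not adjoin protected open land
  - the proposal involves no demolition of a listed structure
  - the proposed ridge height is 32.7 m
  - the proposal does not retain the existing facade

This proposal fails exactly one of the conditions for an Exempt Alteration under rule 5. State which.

Tier II Works

rule 11 — Excluded Scheme: [the proposal involves demolition of a listed structure? no] AND [the proposal does not retain the existing facade? yes] → not satisfied.
rule 6 — Exempt Use: [the proposal is accompanied by an ecological survey? no] OR [Excluded Scheme (rule 11)? no] → not satisfied.
rule 10 — Tier VI Development: the site abuts a classified highway? no; the site adjoins protected open land? no; the existing use is residential? yes — 1 of 3 hold (need ≥2) → not satisfied.
rule 3 — Approved Use: [the site lies within the settlement boundary? yes] OR [proposed ridge height: 32.7 m ≥ 26.6 m? yes, so negated condition no] → satisfied.
rule 4 — Permitted Use: Tier VI Development (rule 10)? no; Approved Use (rule 3)? yes; the proposal includes no on-site parking provision? no — 1 of 3 hold (need ≥2) → not satisfied.
rule 8 — Tier II Works: Exempt Use (rule 6)? no; Permitted Use (rule 4)? no; the site adjoins protected open land? no — 0 of 3 hold (need ≥2) → not satisfied.
rule 1 — Tier II Alteration: [the proposal retains the existing facade? no] OR [the site lies within the settlement boundary? yes] → satisfied.
rule 12 — Tier III Development: [the site is not within a flood-risk zone? no] AND [the proposal is not accompanied by an ecological survey? yes] AND [the proposal involves demolition of a listed structure? no] → not satisfied.
rule 13 — Class-B Proposal: the existing use is non-residential? no; the site abuts a classified highway? no; the proposal is not accompanied by an ecological survey? yes — 1 of 3 hold (need ≥2) → not satisfied.
rule 7 — Primary Development: Tier II Alteration (rule 1)? yes; Tier III Development (rule 12)? no; Class-B Proposal (rule 13)? no — 1 of 3 hold (need ≥2) → not satisfied.
rule 14 — Class-N Project: [the proposal does not retain the existing facade? yes] AND [the site is not within a flood-risk zone? no] AND [the proposal includes on-site parking provision? yes] → not satisfied.
rule 9 — Designated Use: [Primary Development (rule 7)? no] OR [Class-N Project (rule 14)? no] → not satisfied.
rule 5 — Exempt Alteration: [Tier II Works (rule 8)? no] AND [not a Designated Use (rule 9)? yes] AND [the site is within a flood-risk zone? yes] → not satisfied.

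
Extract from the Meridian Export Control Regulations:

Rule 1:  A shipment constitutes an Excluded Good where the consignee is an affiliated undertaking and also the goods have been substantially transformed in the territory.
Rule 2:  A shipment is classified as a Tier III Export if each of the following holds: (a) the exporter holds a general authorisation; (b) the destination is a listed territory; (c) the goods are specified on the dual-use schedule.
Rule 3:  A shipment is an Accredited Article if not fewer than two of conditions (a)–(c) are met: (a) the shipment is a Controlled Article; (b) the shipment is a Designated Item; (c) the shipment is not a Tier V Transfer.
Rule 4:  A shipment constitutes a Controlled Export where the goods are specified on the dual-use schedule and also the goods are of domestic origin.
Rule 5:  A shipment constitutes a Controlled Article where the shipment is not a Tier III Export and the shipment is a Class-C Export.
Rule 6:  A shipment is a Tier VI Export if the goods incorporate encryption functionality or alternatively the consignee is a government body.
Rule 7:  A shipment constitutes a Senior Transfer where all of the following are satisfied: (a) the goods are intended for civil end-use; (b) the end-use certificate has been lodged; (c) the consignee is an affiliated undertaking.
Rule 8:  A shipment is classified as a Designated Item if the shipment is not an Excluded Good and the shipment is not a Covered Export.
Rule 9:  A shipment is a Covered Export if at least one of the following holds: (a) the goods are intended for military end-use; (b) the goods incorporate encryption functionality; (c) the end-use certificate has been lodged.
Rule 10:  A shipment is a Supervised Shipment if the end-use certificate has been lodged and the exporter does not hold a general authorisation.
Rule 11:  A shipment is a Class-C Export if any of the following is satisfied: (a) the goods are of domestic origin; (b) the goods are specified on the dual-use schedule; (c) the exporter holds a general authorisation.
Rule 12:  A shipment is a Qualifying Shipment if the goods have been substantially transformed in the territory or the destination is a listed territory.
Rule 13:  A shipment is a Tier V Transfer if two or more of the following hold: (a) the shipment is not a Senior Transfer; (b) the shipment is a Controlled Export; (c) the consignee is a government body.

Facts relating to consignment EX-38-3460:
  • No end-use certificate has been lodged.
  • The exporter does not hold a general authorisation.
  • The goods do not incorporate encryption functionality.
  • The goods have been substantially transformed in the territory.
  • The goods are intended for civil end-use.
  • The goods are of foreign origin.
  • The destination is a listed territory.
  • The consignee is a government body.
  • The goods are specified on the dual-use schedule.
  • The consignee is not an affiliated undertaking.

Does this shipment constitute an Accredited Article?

Under rule 2: the exporter holds a general authorisation? no; and the destination is a listed territory? yes; and the goods are specified on the dual-use schedule? yes. So the shipment is not a Tier III Export.
Under rule 11: the goods are of domestic origin? no; or the goods are specified on the dual-use schedule? yes; or the exporter holds a general authorisation? no. So the shipment is a Class-C Export.
Under rule 5: not a Tier III Export (rule 2)? yes; and Class-C Export (rule 11)? yes. So the shipment is a Controlled Article.
Under rule 1: the consignee is an affiliated undertaking? no; and the goods have been substantially transformed in the territory? yes. So the shipment is not an Excluded Good.
Under rule 9: the goods are intended for military end-use? no; or the goods incorporate encryption functionality? no; or the end-use certificate has been lodged? no. So the shipment is not a Covered Export.
Under rule 8: not an Excluded Good (rule 1)? yes; and not a Covered Export (rule 9)? yes. So the shipment is a Designated Item.
Under rule 7: the goods are intended for civil end-use? yes; and the end-use certificate has been lodged? no; and the consignee is an affiliated undertaking? no. So the shipment is not a Senior Transfer.
Under rule 4: the goods are specified on the dual-use schedule? yes; and the goods are of domestic origin? no. So the shipment is not a Controlled Export.
Under rule 13: not a Senior Transfer (rule 7)? yes; Controlled Export (rule 4)? no; the consignee is a government body? yes — 2 of 3 hold (need ≥2) → satisfied.
Under rule 3: Controlled Article (rule 5)? yes; Designated Item (rule 8)? yes; not a Tier V Transfer (rule 13)? no — 2 of 3 hold (need ≥2) → satisfied.

Yes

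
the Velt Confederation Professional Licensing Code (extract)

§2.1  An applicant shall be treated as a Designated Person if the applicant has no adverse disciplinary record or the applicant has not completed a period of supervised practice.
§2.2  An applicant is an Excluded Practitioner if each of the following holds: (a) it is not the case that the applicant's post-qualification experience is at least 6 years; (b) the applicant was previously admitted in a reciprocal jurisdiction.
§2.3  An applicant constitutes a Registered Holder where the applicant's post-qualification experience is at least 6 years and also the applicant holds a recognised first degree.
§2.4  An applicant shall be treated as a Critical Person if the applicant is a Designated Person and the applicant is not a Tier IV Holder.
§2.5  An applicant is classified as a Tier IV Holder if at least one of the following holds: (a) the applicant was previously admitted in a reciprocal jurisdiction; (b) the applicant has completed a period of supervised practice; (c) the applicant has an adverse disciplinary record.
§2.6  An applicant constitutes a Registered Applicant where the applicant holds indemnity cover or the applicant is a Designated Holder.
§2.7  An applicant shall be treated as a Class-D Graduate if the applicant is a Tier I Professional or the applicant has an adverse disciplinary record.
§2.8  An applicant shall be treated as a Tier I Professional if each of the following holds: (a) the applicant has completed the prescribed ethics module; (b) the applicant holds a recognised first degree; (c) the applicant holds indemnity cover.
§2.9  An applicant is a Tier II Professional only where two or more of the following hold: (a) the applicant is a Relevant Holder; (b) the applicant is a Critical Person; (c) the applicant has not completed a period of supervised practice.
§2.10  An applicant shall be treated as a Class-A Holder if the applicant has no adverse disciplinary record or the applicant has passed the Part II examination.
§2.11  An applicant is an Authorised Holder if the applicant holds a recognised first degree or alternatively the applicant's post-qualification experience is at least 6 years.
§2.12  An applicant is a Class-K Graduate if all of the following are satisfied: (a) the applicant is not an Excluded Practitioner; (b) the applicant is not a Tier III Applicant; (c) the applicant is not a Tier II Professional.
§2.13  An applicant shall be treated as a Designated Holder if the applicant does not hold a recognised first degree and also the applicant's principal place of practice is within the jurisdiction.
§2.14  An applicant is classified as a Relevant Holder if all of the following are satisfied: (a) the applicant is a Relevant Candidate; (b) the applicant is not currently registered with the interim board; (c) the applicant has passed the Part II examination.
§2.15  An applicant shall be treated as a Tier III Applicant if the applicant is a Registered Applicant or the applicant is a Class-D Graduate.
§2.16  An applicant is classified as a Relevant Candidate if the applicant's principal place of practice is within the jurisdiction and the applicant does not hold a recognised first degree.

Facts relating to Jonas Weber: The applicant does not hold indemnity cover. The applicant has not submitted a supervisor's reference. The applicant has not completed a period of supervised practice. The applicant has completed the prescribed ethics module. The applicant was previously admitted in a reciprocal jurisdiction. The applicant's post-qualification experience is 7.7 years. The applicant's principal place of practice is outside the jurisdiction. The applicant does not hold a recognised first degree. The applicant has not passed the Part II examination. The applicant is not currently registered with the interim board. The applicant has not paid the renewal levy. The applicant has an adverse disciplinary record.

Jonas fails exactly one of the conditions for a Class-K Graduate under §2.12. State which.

Under §2.2: applicant's post-qualification experience: 7.7 years ≥ 6 years? yes, so negated condition no; and the applicant was previously admitted in a reciprocal jurisdiction? yes. So the applicant is not an Excluded Practitioner.
Under §2.13: the applicant does not hold a recognised first degree? yes; and the applicant's principal place of practice is within the jurisdiction? no. So the applicant is not a Designated Holder.
Under §2.6: the applicant holds indemnity cover? no; or Designated Holder (§2.13)? no. So the applicant is not a Registered Applicant.
Under §2.8: the applicant has completed the prescribed ethics module? yes; and the applicant holds a recognised first degree? no; and the applicant holds indemnity cover? no. So the applicant is not a Tier I Professional.
Under §2.7: Tier I Professional (§2.8)? no; or the applicant has an adverse disciplinary record? yes. So the applicant is a Class-D Graduate.
Under §2.15: Registered Applicant (§2.6)? no; or Class-D Graduate (§2.7)? yes. So the applicant is a Tier III Applicant.
Under §2.16: the applicant's principal place of practice is within the jurisdiction? no; and the applicant does not hold a recognised first degree? yes. So the applicant is not a Relevant Candidate.
Under §2.14: Relevant Candidate (§2.16)? no; and the applicant is not currently registered with the interim board? yes; and the applicant has passed the Part II examination? no. So the applicant is not a Relevant Holder.
Under §2.1: the applicant has no adverse disciplinary record? no; or the applicant has not completed a period of supervised practice? yes. So the applicant is a Designated Person.
Under §2.5: the applicant was previously admitted in a reciprocal jurisdiction? yes; or the applicant has completed a period of supervised practice? no; or the applicant has an adverse disciplinary record? yes. So the applicant is a Tier IV Holder.
Under §2.4: Designated Person (§2.1)? yes; and not a Tier IV Holder (§2.5)? no. So the applicant is not a Critical Person.
Under §2.9: Relevant Holder (§2.14)? no; Critical Person (§2.4)? no; the applicant has not completed a period of supervised practice? yes — 1 of 3 hold (need ≥2) → not satisfied.
Under §2.12: not an Excluded Practitioner (§2.2)? yes; and not a Tier III Applicant (§2.15)? no; and not a Tier II Professional (§2.9)? yes. So the applicant is not a Class-K Graduate.

Tier III Applicant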